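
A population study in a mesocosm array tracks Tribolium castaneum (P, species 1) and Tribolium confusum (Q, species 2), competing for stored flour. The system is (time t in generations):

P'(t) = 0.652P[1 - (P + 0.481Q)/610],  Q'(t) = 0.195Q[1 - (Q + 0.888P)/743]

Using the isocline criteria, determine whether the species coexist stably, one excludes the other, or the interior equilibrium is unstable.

Compare the nullcline intercepts: K1/α12 = 610/0.481 = 1270 > K2 = 743; K2/α21 = 743/0.888 = 837 > K1 = 610.
Since both inequalities hold, each species can invade when rare, so the interior equilibrium is stable.

stable coexistence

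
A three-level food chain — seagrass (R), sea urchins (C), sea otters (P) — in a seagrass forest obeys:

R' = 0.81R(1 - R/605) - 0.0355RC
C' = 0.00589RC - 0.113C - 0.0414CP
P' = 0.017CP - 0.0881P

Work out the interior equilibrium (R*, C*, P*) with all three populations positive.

R* ≈ 468, C* ≈ 5.18, P* ≈ 63.8

From dP/dt = 0: 0.017C* = 0.0881, so C* = 5.18.
From dR/dt = 0: 0.81(1 - R*/605) = 0.0355·5.18, giving R* = 605·(1 - 0.227) = 468.
From dC/dt = 0: 0.00589·468 - 0.113 = 0.0414P*, so P* = 2.64/0.0414 = 63.8.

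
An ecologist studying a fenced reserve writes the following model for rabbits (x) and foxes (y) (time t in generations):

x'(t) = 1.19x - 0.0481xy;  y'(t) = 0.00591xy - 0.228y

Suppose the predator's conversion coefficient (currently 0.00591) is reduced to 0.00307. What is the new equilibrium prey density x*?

At the interior fixed point, setting dy/dt = 0 with y > 0 fixes x* = (predator death rate)/(xy coefficient) — independent of the other coefficients.
With the change, x* = 0.228/0.00307 = 74.3; it rises from 38.6.

x* ≈ 74.3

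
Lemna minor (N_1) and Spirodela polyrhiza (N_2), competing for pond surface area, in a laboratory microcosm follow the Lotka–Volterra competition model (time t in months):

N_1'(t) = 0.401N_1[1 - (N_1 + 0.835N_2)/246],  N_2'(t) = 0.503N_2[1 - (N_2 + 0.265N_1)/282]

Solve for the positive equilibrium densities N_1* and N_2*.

N_1* ≈ 13.5, N_2* ≈ 278

Setting both brackets to zero gives the nullclines N_1 + 0.835N_2 = 246 and 0.265N_1 + N_2 = 282.
Substituting N_2 = 282 - 0.265N_1 into the first: N_1(1 - 0.835·0.265) = 246 - 0.835·282.
So N_1* = 10.5/0.779 = 13.5, and then N_2* = 282 - 0.265·13.5 = 278.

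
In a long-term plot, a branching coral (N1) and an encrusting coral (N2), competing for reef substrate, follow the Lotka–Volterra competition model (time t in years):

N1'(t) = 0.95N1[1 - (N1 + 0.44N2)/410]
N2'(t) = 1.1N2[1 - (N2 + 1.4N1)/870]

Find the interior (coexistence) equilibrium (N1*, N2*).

N1* ≈ 70.8, N2* ≈ 771

Setting both brackets to zero gives the nullclines N1 + 0.44N2 = 410 and 1.4N1 + N2 = 870.
Substituting N2 = 870 - 1.4N1 into the first: N1(1 - 0.44·1.4) = 410 - 0.44·870.
So N1* = 27.2/0.384 = 70.8, and then N2* = 870 - 1.4·70.8 = 771.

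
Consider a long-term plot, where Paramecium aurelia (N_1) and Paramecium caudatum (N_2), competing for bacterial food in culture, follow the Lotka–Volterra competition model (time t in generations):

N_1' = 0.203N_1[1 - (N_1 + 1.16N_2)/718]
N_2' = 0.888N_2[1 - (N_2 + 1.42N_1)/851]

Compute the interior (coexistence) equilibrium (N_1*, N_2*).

Setting both brackets to zero gives the nullclines N_1 + 1.16N_2 = 718 and 1.42N_1 + N_2 = 851.
Substituting N_2 = 851 - 1.42N_1 into the first: N_1(1 - 1.16·1.42) = 718 - 1.16·851.
So N_1* = -269/-0.647 = 416, and then N_2* = 851 - 1.42·416 = 260.

N_1* ≈ 416, N_2* ≈ 260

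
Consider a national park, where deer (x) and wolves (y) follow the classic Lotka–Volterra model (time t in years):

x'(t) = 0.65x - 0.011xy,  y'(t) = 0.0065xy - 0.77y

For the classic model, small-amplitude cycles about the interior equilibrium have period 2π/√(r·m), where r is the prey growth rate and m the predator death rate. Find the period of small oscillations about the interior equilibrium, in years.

T ≈ 8.88 years

Here r = 0.65 and m = 0.77, so r·m = 0.501.
ω = √0.501 = 0.707 per year, hence T = 2π/ω ≈ 8.88 years.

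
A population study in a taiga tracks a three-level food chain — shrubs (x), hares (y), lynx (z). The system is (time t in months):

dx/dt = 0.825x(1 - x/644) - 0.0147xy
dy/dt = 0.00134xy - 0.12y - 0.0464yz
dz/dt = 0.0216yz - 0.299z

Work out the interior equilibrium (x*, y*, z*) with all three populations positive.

From dz/dt = 0: 0.0216y* = 0.299, so y* = 13.8.
From dx/dt = 0: 0.825(1 - x*/644) = 0.0147·13.8, giving x* = 644·(1 - 0.247) = 485.
From dy/dt = 0: 0.00134·485 - 0.12 = 0.0464z*, so z* = 0.53/0.0464 = 11.4.

x* ≈ 485, y* ≈ 13.8, z* ≈ 11.4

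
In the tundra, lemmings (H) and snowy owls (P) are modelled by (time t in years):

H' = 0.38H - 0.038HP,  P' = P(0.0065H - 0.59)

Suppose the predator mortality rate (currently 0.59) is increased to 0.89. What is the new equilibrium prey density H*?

At the interior fixed point, setting dP/dt = 0 with P > 0 fixes H* = (predator death rate)/(HP coefficient) — independent of the other coefficients.
With the change, H* = 0.89/0.0065 = 137; it rises from 90.8.

H* ≈ 137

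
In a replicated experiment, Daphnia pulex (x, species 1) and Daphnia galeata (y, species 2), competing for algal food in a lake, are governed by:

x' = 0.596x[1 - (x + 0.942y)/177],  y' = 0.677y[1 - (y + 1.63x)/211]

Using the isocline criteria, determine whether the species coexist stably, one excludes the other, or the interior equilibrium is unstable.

unstable coexistence (outcome depends on initial conditions)

Compare the nullcline intercepts: K1/α12 = 177/0.942 = 188 < K2 = 211; K2/α21 = 211/1.63 = 129 < K1 = 177.
Since both are reversed, neither can invade when rare; the interior point is a saddle.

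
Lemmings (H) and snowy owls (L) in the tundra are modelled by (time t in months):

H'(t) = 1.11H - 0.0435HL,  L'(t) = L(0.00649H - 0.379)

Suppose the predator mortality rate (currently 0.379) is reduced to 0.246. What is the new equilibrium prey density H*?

At the interior fixed point, setting dL/dt = 0 with L > 0 fixes H* = (predator death rate)/(HL coefficient) — independent of the other coefficients.
With the change, H* = 0.246/0.00649 = 37.9; it falls from 58.4.

H* ≈ 37.9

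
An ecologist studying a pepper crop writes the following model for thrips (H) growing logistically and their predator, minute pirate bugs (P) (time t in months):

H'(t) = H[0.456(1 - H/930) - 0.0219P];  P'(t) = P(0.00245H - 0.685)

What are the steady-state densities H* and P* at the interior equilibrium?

H* ≈ 280, P* ≈ 14.6

From dP/dt = 0 with P > 0: 0.00245H* = 0.685, so H* = 280.
Substitute into dH/dt = 0: 0.456(1 - 280/930) = 0.0219P*.
The bracket is 0.699, giving P* = 0.319/0.0219 = 14.6.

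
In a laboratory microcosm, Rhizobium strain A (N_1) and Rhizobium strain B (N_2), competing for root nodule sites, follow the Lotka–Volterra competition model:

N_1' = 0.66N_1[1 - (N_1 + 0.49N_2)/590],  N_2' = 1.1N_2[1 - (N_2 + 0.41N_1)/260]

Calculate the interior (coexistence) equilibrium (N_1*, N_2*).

N_1* ≈ 579, N_2* ≈ 22.7

Setting both brackets to zero gives the nullclines N_1 + 0.49N_2 = 590 and 0.41N_1 + N_2 = 260.
Substituting N_2 = 260 - 0.41N_1 into the first: N_1(1 - 0.49·0.41) = 590 - 0.49·260.
So N_1* = 463/0.799 = 579, and then N_2* = 260 - 0.41·579 = 22.7.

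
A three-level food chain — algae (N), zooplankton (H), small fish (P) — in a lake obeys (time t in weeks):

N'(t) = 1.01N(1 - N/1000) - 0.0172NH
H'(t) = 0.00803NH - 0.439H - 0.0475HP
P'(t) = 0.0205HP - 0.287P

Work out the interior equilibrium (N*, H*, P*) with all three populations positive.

N* ≈ 762, H* ≈ 14, P* ≈ 120

From dP/dt = 0: 0.0205H* = 0.287, so H* = 14.
From dN/dt = 0: 1.01(1 - N*/1000) = 0.0172·14, giving N* = 1000·(1 - 0.238) = 762.
From dH/dt = 0: 0.00803·762 - 0.439 = 0.0475P*, so P* = 5.68/0.0475 = 120.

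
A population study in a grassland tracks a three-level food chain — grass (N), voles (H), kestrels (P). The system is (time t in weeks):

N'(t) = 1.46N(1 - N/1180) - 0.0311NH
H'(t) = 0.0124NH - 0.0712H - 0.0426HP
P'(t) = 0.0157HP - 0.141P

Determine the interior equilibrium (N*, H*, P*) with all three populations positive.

N* ≈ 954, H* ≈ 8.98, P* ≈ 276

From dP/dt = 0: 0.0157H* = 0.141, so H* = 8.98.
From dN/dt = 0: 1.46(1 - N*/1180) = 0.0311·8.98, giving N* = 1180·(1 - 0.191) = 954.
From dH/dt = 0: 0.0124·954 - 0.0712 = 0.0426P*, so P* = 11.8/0.0426 = 276.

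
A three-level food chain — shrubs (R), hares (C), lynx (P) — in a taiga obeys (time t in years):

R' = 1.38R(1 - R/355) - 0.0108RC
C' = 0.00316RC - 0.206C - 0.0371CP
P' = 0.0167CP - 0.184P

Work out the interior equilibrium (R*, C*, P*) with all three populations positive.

R* ≈ 324, C* ≈ 11, P* ≈ 22.1

From dP/dt = 0: 0.0167C* = 0.184, so C* = 11.
From dR/dt = 0: 1.38(1 - R*/355) = 0.0108·11, giving R* = 355·(1 - 0.0862) = 324.
From dC/dt = 0: 0.00316·324 - 0.206 = 0.0371P*, so P* = 0.819/0.0371 = 22.1.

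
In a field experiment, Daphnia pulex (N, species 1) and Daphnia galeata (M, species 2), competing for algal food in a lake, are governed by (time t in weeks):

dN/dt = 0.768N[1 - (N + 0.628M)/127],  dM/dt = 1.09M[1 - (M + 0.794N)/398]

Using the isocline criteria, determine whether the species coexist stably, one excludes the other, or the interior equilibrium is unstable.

Compare the nullcline intercepts: K1/α12 = 127/0.628 = 202 < K2 = 398; K2/α21 = 398/0.794 = 501 > K1 = 127.
Since the inequalities point opposite ways, species 2 can invade but species 1 cannot.

species 2 excludes species 1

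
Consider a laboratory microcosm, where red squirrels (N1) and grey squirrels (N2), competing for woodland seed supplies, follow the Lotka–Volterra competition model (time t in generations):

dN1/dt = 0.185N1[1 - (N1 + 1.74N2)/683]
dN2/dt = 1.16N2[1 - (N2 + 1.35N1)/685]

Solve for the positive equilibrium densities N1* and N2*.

Setting both brackets to zero gives the nullclines N1 + 1.74N2 = 683 and 1.35N1 + N2 = 685.
Substituting N2 = 685 - 1.35N1 into the first: N1(1 - 1.74·1.35) = 683 - 1.74·685.
So N1* = -509/-1.35 = 377, and then N2* = 685 - 1.35·377 = 176.

N1* ≈ 377, N2* ≈ 176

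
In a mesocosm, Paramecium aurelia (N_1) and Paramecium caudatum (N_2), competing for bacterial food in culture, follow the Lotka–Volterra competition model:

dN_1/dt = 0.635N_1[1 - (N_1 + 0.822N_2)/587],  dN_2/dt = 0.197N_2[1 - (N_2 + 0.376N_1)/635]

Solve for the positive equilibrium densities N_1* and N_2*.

Setting both brackets to zero gives the nullclines N_1 + 0.822N_2 = 587 and 0.376N_1 + N_2 = 635.
Substituting N_2 = 635 - 0.376N_1 into the first: N_1(1 - 0.822·0.376) = 587 - 0.822·635.
So N_1* = 65/0.691 = 94.1, and then N_2* = 635 - 0.376·94.1 = 600.

N_1* ≈ 94.1, N_2* ≈ 600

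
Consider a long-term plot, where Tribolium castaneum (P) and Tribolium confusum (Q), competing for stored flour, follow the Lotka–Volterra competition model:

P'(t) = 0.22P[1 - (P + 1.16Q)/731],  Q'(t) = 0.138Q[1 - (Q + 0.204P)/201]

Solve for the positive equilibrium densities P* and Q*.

P* ≈ 652, Q* ≈ 68

Setting both brackets to zero gives the nullclines P + 1.16Q = 731 and 0.204P + Q = 201.
Substituting Q = 201 - 0.204P into the first: P(1 - 1.16·0.204) = 731 - 1.16·201.
So P* = 498/0.763 = 652, and then Q* = 201 - 0.204·652 = 68.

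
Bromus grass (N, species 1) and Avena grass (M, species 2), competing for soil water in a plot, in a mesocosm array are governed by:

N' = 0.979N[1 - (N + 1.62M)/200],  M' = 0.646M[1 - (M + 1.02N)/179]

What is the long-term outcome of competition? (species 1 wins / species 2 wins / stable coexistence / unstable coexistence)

Compare the nullcline intercepts: K1/α12 = 200/1.62 = 123 < K2 = 179; K2/α21 = 179/1.02 = 175 < K1 = 200.
Since both are reversed, neither can invade when rare; the interior point is a saddle.

unstable coexistence (outcome depends on initial conditions)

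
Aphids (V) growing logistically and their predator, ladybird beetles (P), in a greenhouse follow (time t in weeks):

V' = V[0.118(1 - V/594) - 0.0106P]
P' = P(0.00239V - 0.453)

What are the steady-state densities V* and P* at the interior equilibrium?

From dP/dt = 0 with P > 0: 0.00239V* = 0.453, so V* = 190.
Substitute into dV/dt = 0: 0.118(1 - 190/594) = 0.0106P*.
The bracket is 0.681, giving P* = 0.0803/0.0106 = 7.58.

V* ≈ 190, P* ≈ 7.58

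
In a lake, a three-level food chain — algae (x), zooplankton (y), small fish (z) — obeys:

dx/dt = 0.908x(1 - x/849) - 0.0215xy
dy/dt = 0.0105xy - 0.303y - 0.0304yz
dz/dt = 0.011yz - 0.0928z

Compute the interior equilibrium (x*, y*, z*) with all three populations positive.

x* ≈ 679, y* ≈ 8.44, z* ≈ 225

From dz/dt = 0: 0.011y* = 0.0928, so y* = 8.44.
From dx/dt = 0: 0.908(1 - x*/849) = 0.0215·8.44, giving x* = 849·(1 - 0.2) = 679.
From dy/dt = 0: 0.0105·679 - 0.303 = 0.0304z*, so z* = 6.83/0.0304 = 225.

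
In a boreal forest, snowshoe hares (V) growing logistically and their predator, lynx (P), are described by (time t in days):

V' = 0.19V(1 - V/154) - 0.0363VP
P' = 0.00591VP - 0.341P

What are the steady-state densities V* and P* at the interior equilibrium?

V* ≈ 57.7, P* ≈ 3.27

From dP/dt = 0 with P > 0: 0.00591V* = 0.341, so V* = 57.7.
Substitute into dV/dt = 0: 0.19(1 - 57.7/154) = 0.0363P*.
The bracket is 0.625, giving P* = 0.119/0.0363 = 3.27.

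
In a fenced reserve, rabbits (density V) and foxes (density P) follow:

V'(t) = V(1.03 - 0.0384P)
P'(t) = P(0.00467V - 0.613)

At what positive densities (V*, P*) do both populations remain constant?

Set dP/dt = 0 with P > 0: 0.00467V - 0.613 = 0, so V* = 0.613/0.00467 = 131.
Set dV/dt = 0 with V > 0: 1.03 - 0.0384P = 0, so P* = 1.03/0.0384 = 26.8.

V* ≈ 131, P* ≈ 26.8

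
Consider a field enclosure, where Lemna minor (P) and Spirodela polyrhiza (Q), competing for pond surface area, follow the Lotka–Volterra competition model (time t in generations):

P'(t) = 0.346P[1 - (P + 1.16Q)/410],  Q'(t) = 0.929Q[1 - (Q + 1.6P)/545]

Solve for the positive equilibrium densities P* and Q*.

P* ≈ 260, Q* ≈ 130

Setting both brackets to zero gives the nullclines P + 1.16Q = 410 and 1.6P + Q = 545.
Substituting Q = 545 - 1.6P into the first: P(1 - 1.16·1.6) = 410 - 1.16·545.
So P* = -222/-0.856 = 260, and then Q* = 545 - 1.6·260 = 130.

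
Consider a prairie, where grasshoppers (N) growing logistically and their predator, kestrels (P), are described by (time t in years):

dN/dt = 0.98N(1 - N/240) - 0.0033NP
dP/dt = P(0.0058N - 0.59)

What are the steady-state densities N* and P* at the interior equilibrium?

From dP/dt = 0 with P > 0: 0.0058N* = 0.59, so N* = 102.
Substitute into dN/dt = 0: 0.98(1 - 102/240) = 0.0033P*.
The bracket is 0.576, giving P* = 0.565/0.0033 = 171.

N* ≈ 102, P* ≈ 171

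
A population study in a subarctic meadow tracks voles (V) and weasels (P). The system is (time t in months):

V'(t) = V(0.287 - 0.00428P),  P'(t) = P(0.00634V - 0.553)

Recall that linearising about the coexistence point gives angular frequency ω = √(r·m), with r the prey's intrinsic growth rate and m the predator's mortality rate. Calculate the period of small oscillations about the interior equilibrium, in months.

T ≈ 15.8 months

Here r = 0.287 and m = 0.553, so r·m = 0.159.
ω = √0.159 = 0.398 per month, hence T = 2π/ω ≈ 15.8 months.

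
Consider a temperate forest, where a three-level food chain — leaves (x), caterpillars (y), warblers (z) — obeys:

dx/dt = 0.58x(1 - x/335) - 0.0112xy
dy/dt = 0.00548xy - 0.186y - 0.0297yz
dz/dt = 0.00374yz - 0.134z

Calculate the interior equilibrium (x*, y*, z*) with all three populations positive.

x* ≈ 103, y* ≈ 35.8, z* ≈ 12.8

From dz/dt = 0: 0.00374y* = 0.134, so y* = 35.8.
From dx/dt = 0: 0.58(1 - x*/335) = 0.0112·35.8, giving x* = 335·(1 - 0.692) = 103.
From dy/dt = 0: 0.00548·103 - 0.186 = 0.0297z*, so z* = 0.38/0.0297 = 12.8.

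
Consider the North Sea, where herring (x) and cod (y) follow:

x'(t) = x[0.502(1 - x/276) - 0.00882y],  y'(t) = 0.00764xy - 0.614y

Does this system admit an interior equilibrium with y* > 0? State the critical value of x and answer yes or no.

The predator equation gives dy/dt > 0 only when x > 0.614/0.00764 = 80.4.
Without the predator, x → K = 276. Since 276 > 80.4, the predator can invade and persist.

Threshold x = 80.4; K > 80.4, so yes, the predator persists.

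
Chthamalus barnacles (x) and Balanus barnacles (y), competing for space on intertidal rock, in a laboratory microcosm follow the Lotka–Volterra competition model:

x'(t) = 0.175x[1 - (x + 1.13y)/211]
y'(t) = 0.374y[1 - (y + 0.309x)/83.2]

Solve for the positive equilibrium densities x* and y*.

Setting both brackets to zero gives the nullclines x + 1.13y = 211 and 0.309x + y = 83.2.
Substituting y = 83.2 - 0.309x into the first: x(1 - 1.13·0.309) = 211 - 1.13·83.2.
So x* = 117/0.651 = 180, and then y* = 83.2 - 0.309·180 = 27.7.

x* ≈ 180, y* ≈ 27.7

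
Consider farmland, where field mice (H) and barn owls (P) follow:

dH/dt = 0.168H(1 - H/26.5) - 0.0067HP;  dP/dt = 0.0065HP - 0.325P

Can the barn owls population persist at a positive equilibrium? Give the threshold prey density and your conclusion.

The predator equation gives dP/dt > 0 only when H > 0.325/0.0065 = 50.
Without the predator, H → K = 26.5. Since 26.5 < 50, the predator cannot invade.

Threshold H = 50; K < 50, so no, the predator goes extinct.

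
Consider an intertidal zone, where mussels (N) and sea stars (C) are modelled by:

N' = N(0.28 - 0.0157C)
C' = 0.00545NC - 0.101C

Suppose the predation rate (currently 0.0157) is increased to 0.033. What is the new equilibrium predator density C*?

At the interior fixed point, setting dN/dt = 0 with N > 0 fixes C* = (prey growth rate)/(NC coefficient) — independent of the other coefficients.
With the change, C* = 0.28/0.033 = 8.48; it falls from 17.8.

C* ≈ 8.48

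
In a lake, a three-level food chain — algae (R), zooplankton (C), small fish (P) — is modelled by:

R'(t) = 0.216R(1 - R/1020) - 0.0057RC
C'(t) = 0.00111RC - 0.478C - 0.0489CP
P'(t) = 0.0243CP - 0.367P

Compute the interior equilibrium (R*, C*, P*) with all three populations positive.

From dP/dt = 0: 0.0243C* = 0.367, so C* = 15.1.
From dR/dt = 0: 0.216(1 - R*/1020) = 0.0057·15.1, giving R* = 1020·(1 - 0.399) = 613.
From dC/dt = 0: 0.00111·613 - 0.478 = 0.0489P*, so P* = 0.203/0.0489 = 4.15.

R* ≈ 613, C* ≈ 15.1, P* ≈ 4.15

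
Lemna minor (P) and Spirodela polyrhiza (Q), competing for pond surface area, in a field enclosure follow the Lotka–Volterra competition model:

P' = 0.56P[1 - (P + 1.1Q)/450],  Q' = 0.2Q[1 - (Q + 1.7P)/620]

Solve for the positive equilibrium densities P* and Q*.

P* ≈ 267, Q* ≈ 167

Setting both brackets to zero gives the nullclines P + 1.1Q = 450 and 1.7P + Q = 620.
Substituting Q = 620 - 1.7P into the first: P(1 - 1.1·1.7) = 450 - 1.1·620.
So P* = -232/-0.87 = 267, and then Q* = 620 - 1.7·267 = 167.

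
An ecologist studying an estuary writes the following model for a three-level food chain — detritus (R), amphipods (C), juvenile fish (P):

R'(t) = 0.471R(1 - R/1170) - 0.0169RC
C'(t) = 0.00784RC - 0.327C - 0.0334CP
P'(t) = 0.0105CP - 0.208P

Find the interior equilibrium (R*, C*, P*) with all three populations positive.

From dP/dt = 0: 0.0105C* = 0.208, so C* = 19.8.
From dR/dt = 0: 0.471(1 - R*/1170) = 0.0169·19.8, giving R* = 1170·(1 - 0.711) = 338.
From dC/dt = 0: 0.00784·338 - 0.327 = 0.0334P*, so P* = 2.33/0.0334 = 69.6.

R* ≈ 338, C* ≈ 19.8, P* ≈ 69.6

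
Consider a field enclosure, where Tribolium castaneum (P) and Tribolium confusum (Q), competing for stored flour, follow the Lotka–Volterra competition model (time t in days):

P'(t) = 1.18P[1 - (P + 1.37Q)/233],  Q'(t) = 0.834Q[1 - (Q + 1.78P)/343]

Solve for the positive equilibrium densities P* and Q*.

P* ≈ 165, Q* ≈ 49.9

Setting both brackets to zero gives the nullclines P + 1.37Q = 233 and 1.78P + Q = 343.
Substituting Q = 343 - 1.78P into the first: P(1 - 1.37·1.78) = 233 - 1.37·343.
So P* = -237/-1.44 = 165, and then Q* = 343 - 1.78·165 = 49.9.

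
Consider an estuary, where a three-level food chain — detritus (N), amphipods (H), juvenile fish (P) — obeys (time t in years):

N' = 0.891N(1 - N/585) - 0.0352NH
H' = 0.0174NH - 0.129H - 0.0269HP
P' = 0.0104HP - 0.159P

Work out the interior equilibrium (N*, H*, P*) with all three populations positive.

N* ≈ 232, H* ≈ 15.3, P* ≈ 145

From dP/dt = 0: 0.0104H* = 0.159, so H* = 15.3.
From dN/dt = 0: 0.891(1 - N*/585) = 0.0352·15.3, giving N* = 585·(1 - 0.604) = 232.
From dH/dt = 0: 0.0174·232 - 0.129 = 0.0269P*, so P* = 3.9/0.0269 = 145.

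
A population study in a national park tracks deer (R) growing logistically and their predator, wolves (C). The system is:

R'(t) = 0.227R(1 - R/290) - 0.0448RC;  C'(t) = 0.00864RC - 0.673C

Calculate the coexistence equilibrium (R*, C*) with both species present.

R* ≈ 77.9, C* ≈ 3.71

From dC/dt = 0 with C > 0: 0.00864R* = 0.673, so R* = 77.9.
Substitute into dR/dt = 0: 0.227(1 - 77.9/290) = 0.0448C*.
The bracket is 0.731, giving C* = 0.166/0.0448 = 3.71.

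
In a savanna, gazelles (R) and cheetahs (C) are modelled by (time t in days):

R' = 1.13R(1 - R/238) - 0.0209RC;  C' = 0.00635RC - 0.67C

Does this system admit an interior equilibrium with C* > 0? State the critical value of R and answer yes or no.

Threshold R = 106; K > 106, so yes, the predator persists.

The predator equation gives dC/dt > 0 only when R > 0.67/0.00635 = 106.
Without the predator, R → K = 238. Since 238 > 106, the predator can invade and persist.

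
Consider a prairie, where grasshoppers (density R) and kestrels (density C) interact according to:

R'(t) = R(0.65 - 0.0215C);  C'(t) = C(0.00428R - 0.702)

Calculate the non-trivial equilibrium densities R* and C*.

Set dC/dt = 0 with C > 0: 0.00428R - 0.702 = 0, so R* = 0.702/0.00428 = 164.
Set dR/dt = 0 with R > 0: 0.65 - 0.0215C = 0, so C* = 0.65/0.0215 = 30.2.

R* ≈ 164, C* ≈ 30.2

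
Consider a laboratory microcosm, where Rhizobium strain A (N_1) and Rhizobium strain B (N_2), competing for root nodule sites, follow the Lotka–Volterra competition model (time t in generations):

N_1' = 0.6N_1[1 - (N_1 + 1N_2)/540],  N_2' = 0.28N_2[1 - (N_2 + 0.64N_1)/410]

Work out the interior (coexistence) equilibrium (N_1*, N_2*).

N_1* ≈ 361, N_2* ≈ 179

Setting both brackets to zero gives the nullclines N_1 + 1N_2 = 540 and 0.64N_1 + N_2 = 410.
Substituting N_2 = 410 - 0.64N_1 into the first: N_1(1 - 1·0.64) = 540 - 1·410.
So N_1* = 130/0.36 = 361, and then N_2* = 410 - 0.64·361 = 179.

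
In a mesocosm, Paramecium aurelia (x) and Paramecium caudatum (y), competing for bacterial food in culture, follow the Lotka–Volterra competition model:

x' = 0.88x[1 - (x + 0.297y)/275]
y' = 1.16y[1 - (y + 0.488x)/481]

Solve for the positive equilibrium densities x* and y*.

Setting both brackets to zero gives the nullclines x + 0.297y = 275 and 0.488x + y = 481.
Substituting y = 481 - 0.488x into the first: x(1 - 0.297·0.488) = 275 - 0.297·481.
So x* = 132/0.855 = 155, and then y* = 481 - 0.488·155 = 406.

x* ≈ 155, y* ≈ 406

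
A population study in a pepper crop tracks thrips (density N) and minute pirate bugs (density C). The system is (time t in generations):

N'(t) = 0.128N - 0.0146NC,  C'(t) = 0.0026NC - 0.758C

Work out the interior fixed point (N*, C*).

N* ≈ 292, C* ≈ 8.77

Set dC/dt = 0 with C > 0: 0.0026N - 0.758 = 0, so N* = 0.758/0.0026 = 292.
Set dN/dt = 0 with N > 0: 0.128 - 0.0146C = 0, so C* = 0.128/0.0146 = 8.77.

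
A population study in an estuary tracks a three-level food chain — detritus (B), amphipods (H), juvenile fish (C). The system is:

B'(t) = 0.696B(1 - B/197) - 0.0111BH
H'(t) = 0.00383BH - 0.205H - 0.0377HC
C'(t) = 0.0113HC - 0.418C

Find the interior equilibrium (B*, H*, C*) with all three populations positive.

B* ≈ 80.8, H* ≈ 37, C* ≈ 2.77

From dC/dt = 0: 0.0113H* = 0.418, so H* = 37.
From dB/dt = 0: 0.696(1 - B*/197) = 0.0111·37, giving B* = 197·(1 - 0.59) = 80.8.
From dH/dt = 0: 0.00383·80.8 - 0.205 = 0.0377C*, so C* = 0.104/0.0377 = 2.77.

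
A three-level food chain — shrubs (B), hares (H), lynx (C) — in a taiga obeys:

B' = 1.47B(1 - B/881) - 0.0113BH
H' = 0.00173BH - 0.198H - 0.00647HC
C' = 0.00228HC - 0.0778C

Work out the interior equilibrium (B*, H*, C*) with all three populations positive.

From dC/dt = 0: 0.00228H* = 0.0778, so H* = 34.1.
From dB/dt = 0: 1.47(1 - B*/881) = 0.0113·34.1, giving B* = 881·(1 - 0.262) = 650.
From dH/dt = 0: 0.00173·650 - 0.198 = 0.00647C*, so C* = 0.926/0.00647 = 143.

B* ≈ 650, H* ≈ 34.1, C* ≈ 143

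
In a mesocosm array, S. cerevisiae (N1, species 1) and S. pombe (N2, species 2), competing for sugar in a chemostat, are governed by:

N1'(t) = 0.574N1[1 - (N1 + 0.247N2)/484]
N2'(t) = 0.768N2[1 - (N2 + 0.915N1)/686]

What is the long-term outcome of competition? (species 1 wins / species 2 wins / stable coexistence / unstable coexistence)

stable coexistence

Compare the nullcline intercepts: K1/α12 = 484/0.247 = 1960 > K2 = 686; K2/α21 = 686/0.915 = 750 > K1 = 484.
Since both inequalities hold, each species can invade when rare, so the interior equilibrium is stable.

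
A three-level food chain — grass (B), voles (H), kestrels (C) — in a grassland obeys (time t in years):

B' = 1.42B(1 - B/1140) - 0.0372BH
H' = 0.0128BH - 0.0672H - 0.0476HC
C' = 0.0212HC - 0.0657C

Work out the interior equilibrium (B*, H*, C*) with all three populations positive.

B* ≈ 1050, H* ≈ 3.1, C* ≈ 280

From dC/dt = 0: 0.0212H* = 0.0657, so H* = 3.1.
From dB/dt = 0: 1.42(1 - B*/1140) = 0.0372·3.1, giving B* = 1140·(1 - 0.0812) = 1050.
From dH/dt = 0: 0.0128·1050 - 0.0672 = 0.0476C*, so C* = 13.3/0.0476 = 280.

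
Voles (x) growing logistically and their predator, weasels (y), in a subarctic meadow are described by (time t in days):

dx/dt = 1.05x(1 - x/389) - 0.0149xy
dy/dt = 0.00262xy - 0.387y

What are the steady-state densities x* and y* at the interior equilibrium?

x* ≈ 148, y* ≈ 43.7

From dy/dt = 0 with y > 0: 0.00262x* = 0.387, so x* = 148.
Substitute into dx/dt = 0: 1.05(1 - 148/389) = 0.0149y*.
The bracket is 0.62, giving y* = 0.651/0.0149 = 43.7.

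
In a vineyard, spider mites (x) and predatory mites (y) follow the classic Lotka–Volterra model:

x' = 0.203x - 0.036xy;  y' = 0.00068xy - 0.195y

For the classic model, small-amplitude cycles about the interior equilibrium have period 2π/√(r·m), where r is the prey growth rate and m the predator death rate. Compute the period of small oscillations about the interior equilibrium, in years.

Here r = 0.203 and m = 0.195, so r·m = 0.0396.
ω = √0.0396 = 0.199 per year, hence T = 2π/ω ≈ 31.6 years.

T ≈ 31.6 years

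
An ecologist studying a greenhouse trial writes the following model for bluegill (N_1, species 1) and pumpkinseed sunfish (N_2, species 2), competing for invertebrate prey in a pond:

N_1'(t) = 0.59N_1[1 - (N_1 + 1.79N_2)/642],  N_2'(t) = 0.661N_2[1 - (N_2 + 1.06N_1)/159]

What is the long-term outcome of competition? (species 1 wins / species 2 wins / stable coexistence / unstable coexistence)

species 1 excludes species 2

Compare the nullcline intercepts: K1/α12 = 642/1.79 = 359 > K2 = 159; K2/α21 = 159/1.06 = 150 < K1 = 642.
Since the inequalities point opposite ways, species 1 can invade but species 2 cannot.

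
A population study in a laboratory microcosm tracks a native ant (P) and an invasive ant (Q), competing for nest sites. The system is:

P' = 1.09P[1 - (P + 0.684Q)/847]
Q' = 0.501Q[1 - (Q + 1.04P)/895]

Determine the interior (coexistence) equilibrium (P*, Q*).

P* ≈ 814, Q* ≈ 48.9

Setting both brackets to zero gives the nullclines P + 0.684Q = 847 and 1.04P + Q = 895.
Substituting Q = 895 - 1.04P into the first: P(1 - 0.684·1.04) = 847 - 0.684·895.
So P* = 235/0.289 = 814, and then Q* = 895 - 1.04·814 = 48.9.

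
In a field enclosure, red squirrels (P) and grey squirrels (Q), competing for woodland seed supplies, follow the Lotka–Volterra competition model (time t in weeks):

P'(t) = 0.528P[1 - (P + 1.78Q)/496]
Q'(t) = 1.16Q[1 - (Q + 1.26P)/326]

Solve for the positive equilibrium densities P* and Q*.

P* ≈ 67.8, Q* ≈ 241

Setting both brackets to zero gives the nullclines P + 1.78Q = 496 and 1.26P + Q = 326.
Substituting Q = 326 - 1.26P into the first: P(1 - 1.78·1.26) = 496 - 1.78·326.
So P* = -84.3/-1.24 = 67.8, and then Q* = 326 - 1.26·67.8 = 241.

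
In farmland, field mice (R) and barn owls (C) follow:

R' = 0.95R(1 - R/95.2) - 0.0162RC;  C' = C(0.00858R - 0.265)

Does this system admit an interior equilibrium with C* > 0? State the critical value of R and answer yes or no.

Threshold R = 30.9; K > 30.9, so yes, the predator persists.

The predator equation gives dC/dt > 0 only when R > 0.265/0.00858 = 30.9.
Without the predator, R → K = 95.2. Since 95.2 > 30.9, the predator can invade and persist.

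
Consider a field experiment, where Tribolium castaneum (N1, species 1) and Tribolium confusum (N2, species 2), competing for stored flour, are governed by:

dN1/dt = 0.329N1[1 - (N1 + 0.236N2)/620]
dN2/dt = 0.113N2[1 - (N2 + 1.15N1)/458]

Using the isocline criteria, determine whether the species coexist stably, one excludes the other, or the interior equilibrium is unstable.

Compare the nullcline intercepts: K1/α12 = 620/0.236 = 2630 > K2 = 458; K2/α21 = 458/1.15 = 398 < K1 = 620.
Since the inequalities point opposite ways, species 1 can invade but species 2 cannot.

species 1 excludes species 2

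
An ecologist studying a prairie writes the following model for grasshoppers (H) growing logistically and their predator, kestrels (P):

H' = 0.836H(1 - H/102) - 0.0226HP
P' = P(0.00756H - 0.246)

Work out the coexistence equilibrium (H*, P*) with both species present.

H* ≈ 32.5, P* ≈ 25.2

From dP/dt = 0 with P > 0: 0.00756H* = 0.246, so H* = 32.5.
Substitute into dH/dt = 0: 0.836(1 - 32.5/102) = 0.0226P*.
The bracket is 0.681, giving P* = 0.569/0.0226 = 25.2.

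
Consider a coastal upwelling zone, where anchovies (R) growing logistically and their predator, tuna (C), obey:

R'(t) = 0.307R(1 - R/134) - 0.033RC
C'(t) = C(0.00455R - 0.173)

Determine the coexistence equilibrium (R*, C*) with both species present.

R* ≈ 38, C* ≈ 6.66

From dC/dt = 0 with C > 0: 0.00455R* = 0.173, so R* = 38.
Substitute into dR/dt = 0: 0.307(1 - 38/134) = 0.033C*.
The bracket is 0.716, giving C* = 0.22/0.033 = 6.66.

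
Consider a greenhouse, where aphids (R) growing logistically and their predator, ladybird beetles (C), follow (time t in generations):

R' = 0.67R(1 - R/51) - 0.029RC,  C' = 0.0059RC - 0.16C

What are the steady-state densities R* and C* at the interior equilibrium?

From dC/dt = 0 with C > 0: 0.0059R* = 0.16, so R* = 27.1.
Substitute into dR/dt = 0: 0.67(1 - 27.1/51) = 0.029C*.
The bracket is 0.468, giving C* = 0.314/0.029 = 10.8.

R* ≈ 27.1, C* ≈ 10.8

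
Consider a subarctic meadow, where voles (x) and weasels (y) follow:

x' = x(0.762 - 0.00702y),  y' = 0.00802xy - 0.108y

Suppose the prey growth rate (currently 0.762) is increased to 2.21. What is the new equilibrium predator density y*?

y* ≈ 315

At the interior fixed point, setting dx/dt = 0 with x > 0 fixes y* = (prey growth rate)/(xy coefficient) — independent of the other coefficients.
With the change, y* = 2.21/0.00702 = 315; it rises from 109.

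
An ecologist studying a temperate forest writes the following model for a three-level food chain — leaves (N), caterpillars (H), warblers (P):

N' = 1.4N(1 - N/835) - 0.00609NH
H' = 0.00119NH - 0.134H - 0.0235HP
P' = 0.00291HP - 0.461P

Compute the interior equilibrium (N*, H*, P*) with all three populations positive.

From dP/dt = 0: 0.00291H* = 0.461, so H* = 158.
From dN/dt = 0: 1.4(1 - N*/835) = 0.00609·158, giving N* = 835·(1 - 0.689) = 260.
From dH/dt = 0: 0.00119·260 - 0.134 = 0.0235P*, so P* = 0.175/0.0235 = 7.44.

N* ≈ 260, H* ≈ 158, P* ≈ 7.44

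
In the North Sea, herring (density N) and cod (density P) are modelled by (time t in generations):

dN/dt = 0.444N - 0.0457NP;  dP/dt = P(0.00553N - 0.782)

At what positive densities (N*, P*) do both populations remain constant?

N* ≈ 141, P* ≈ 9.72

Set dP/dt = 0 with P > 0: 0.00553N - 0.782 = 0, so N* = 0.782/0.00553 = 141.
Set dN/dt = 0 with N > 0: 0.444 - 0.0457P = 0, so P* = 0.444/0.0457 = 9.72.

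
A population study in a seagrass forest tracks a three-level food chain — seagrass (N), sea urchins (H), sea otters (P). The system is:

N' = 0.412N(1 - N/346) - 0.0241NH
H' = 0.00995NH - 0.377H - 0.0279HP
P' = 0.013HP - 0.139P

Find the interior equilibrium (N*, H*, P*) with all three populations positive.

N* ≈ 130, H* ≈ 10.7, P* ≈ 32.7

From dP/dt = 0: 0.013H* = 0.139, so H* = 10.7.
From dN/dt = 0: 0.412(1 - N*/346) = 0.0241·10.7, giving N* = 346·(1 - 0.625) = 130.
From dH/dt = 0: 0.00995·130 - 0.377 = 0.0279P*, so P* = 0.912/0.0279 = 32.7.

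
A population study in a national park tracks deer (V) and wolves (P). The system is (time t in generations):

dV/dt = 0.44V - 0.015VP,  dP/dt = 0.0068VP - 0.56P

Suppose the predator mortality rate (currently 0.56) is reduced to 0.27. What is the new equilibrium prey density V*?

At the interior fixed point, setting dP/dt = 0 with P > 0 fixes V* = (predator death rate)/(VP coefficient) — independent of the other coefficients.
With the change, V* = 0.27/0.0068 = 39.7; it falls from 82.4.

V* ≈ 39.7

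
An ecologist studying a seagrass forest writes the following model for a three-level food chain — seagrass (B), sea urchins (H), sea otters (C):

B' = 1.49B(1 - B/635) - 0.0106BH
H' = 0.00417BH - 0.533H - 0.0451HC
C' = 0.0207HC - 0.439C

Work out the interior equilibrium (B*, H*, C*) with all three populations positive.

From dC/dt = 0: 0.0207H* = 0.439, so H* = 21.2.
From dB/dt = 0: 1.49(1 - B*/635) = 0.0106·21.2, giving B* = 635·(1 - 0.151) = 539.
From dH/dt = 0: 0.00417·539 - 0.533 = 0.0451C*, so C* = 1.72/0.0451 = 38.

B* ≈ 539, H* ≈ 21.2, C* ≈ 38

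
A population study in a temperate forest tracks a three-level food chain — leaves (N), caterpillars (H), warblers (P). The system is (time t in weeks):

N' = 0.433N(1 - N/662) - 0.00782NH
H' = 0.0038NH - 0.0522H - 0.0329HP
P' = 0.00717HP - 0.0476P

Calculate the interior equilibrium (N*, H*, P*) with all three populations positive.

N* ≈ 583, H* ≈ 6.64, P* ≈ 65.7

From dP/dt = 0: 0.00717H* = 0.0476, so H* = 6.64.
From dN/dt = 0: 0.433(1 - N*/662) = 0.00782·6.64, giving N* = 662·(1 - 0.12) = 583.
From dH/dt = 0: 0.0038·583 - 0.0522 = 0.0329P*, so P* = 2.16/0.0329 = 65.7.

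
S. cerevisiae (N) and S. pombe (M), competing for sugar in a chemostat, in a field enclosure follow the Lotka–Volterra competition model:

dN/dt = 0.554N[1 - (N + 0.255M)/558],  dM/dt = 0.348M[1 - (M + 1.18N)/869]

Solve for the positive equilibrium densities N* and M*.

Setting both brackets to zero gives the nullclines N + 0.255M = 558 and 1.18N + M = 869.
Substituting M = 869 - 1.18N into the first: N(1 - 0.255·1.18) = 558 - 0.255·869.
So N* = 336/0.699 = 481, and then M* = 869 - 1.18·481 = 301.

N* ≈ 481, M* ≈ 301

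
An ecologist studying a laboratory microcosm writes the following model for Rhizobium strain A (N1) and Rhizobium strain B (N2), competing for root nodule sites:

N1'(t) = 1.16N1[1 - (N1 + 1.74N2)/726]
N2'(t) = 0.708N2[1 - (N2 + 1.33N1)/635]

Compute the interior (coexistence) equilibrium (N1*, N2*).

N1* ≈ 288, N2* ≈ 252

Setting both brackets to zero gives the nullclines N1 + 1.74N2 = 726 and 1.33N1 + N2 = 635.
Substituting N2 = 635 - 1.33N1 into the first: N1(1 - 1.74·1.33) = 726 - 1.74·635.
So N1* = -379/-1.31 = 288, and then N2* = 635 - 1.33·288 = 252.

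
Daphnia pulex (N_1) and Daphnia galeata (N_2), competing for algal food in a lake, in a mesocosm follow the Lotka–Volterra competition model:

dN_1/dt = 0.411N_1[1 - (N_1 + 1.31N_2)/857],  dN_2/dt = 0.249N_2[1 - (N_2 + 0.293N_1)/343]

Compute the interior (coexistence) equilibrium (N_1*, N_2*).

N_1* ≈ 662, N_2* ≈ 149

Setting both brackets to zero gives the nullclines N_1 + 1.31N_2 = 857 and 0.293N_1 + N_2 = 343.
Substituting N_2 = 343 - 0.293N_1 into the first: N_1(1 - 1.31·0.293) = 857 - 1.31·343.
So N_1* = 408/0.616 = 662, and then N_2* = 343 - 0.293·662 = 149.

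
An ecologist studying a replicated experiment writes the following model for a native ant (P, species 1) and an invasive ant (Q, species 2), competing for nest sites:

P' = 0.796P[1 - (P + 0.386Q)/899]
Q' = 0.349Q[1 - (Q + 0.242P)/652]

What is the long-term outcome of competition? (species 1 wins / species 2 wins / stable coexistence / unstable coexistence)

stable coexistence

Compare the nullcline intercepts: K1/α12 = 899/0.386 = 2330 > K2 = 652; K2/α21 = 652/0.242 = 2690 > K1 = 899.
Since both inequalities hold, each species can invade when rare, so the interior equilibrium is stable.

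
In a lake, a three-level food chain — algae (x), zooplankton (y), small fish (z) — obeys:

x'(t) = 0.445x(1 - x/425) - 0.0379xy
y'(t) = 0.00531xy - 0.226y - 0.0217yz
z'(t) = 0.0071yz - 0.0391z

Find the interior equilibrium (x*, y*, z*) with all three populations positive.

From dz/dt = 0: 0.0071y* = 0.0391, so y* = 5.51.
From dx/dt = 0: 0.445(1 - x*/425) = 0.0379·5.51, giving x* = 425·(1 - 0.469) = 226.
From dy/dt = 0: 0.00531·226 - 0.226 = 0.0217z*, so z* = 0.972/0.0217 = 44.8.

x* ≈ 226, y* ≈ 5.51, z* ≈ 44.8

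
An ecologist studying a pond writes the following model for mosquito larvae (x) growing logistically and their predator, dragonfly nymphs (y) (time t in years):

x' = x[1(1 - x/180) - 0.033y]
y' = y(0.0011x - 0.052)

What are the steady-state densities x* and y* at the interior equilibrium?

x* ≈ 47.3, y* ≈ 22.3

From dy/dt = 0 with y > 0: 0.0011x* = 0.052, so x* = 47.3.
Substitute into dx/dt = 0: 1(1 - 47.3/180) = 0.033y*.
The bracket is 0.737, giving y* = 0.737/0.033 = 22.3.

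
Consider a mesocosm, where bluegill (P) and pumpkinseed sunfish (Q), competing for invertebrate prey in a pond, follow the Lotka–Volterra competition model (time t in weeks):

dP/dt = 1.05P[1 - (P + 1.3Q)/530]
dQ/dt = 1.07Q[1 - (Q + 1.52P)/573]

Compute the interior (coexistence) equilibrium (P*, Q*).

Setting both brackets to zero gives the nullclines P + 1.3Q = 530 and 1.52P + Q = 573.
Substituting Q = 573 - 1.52P into the first: P(1 - 1.3·1.52) = 530 - 1.3·573.
So P* = -215/-0.976 = 220, and then Q* = 573 - 1.52·220 = 238.

P* ≈ 220, Q* ≈ 238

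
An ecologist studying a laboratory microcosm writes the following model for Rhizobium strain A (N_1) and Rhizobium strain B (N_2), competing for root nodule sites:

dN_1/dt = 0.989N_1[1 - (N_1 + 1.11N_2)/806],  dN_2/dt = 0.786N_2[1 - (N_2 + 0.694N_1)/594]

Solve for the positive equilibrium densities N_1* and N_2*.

Setting both brackets to zero gives the nullclines N_1 + 1.11N_2 = 806 and 0.694N_1 + N_2 = 594.
Substituting N_2 = 594 - 0.694N_1 into the first: N_1(1 - 1.11·0.694) = 806 - 1.11·594.
So N_1* = 147/0.23 = 639, and then N_2* = 594 - 0.694·639 = 151.

N_1* ≈ 639, N_2* ≈ 151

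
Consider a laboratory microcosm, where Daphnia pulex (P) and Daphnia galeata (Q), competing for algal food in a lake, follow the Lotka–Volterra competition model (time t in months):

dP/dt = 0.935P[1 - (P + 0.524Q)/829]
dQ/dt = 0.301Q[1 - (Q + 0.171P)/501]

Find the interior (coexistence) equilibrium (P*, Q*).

Setting both brackets to zero gives the nullclines P + 0.524Q = 829 and 0.171P + Q = 501.
Substituting Q = 501 - 0.171P into the first: P(1 - 0.524·0.171) = 829 - 0.524·501.
So P* = 566/0.91 = 622, and then Q* = 501 - 0.171·622 = 395.

P* ≈ 622, Q* ≈ 395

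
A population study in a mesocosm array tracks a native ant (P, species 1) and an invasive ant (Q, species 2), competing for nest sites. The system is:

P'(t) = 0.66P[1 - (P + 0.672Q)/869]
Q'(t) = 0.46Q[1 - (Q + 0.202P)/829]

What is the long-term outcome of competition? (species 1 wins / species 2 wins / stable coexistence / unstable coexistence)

stable coexistence

Compare the nullcline intercepts: K1/α12 = 869/0.672 = 1290 > K2 = 829; K2/α21 = 829/0.202 = 4100 > K1 = 869.
Since both inequalities hold, each species can invade when rare, so the interior equilibrium is stable.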